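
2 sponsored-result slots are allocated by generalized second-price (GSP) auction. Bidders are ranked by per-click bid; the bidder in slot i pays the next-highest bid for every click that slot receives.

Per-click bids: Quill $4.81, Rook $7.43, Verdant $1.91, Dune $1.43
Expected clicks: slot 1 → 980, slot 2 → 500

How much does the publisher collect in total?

Ranked by bid: $7.43 (Rook) > $4.81 (Quill) > $1.91 (Verdant) > …
Slot 1: Rook pays $4.81 × 980 = $4713.80
Slot 2: Quill pays $1.91 × 500 = $955.00
Total = $5668.80

Total revenue: $5668.80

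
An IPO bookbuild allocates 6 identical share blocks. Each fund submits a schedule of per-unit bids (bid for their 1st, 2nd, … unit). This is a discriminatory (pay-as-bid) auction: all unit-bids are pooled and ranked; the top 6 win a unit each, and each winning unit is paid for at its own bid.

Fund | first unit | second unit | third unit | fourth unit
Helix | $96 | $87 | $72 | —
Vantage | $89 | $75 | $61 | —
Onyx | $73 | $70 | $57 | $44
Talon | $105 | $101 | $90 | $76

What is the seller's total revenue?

All unit-bids, highest first — top 6: 105 (Talon-1), 101 (Talon-2), 96 (Helix-1), 90 (Talon-3), 89 (Vantage-1), 87 (Helix-2)
Next rejected bid: $76 (not a price — pay-as-bid).
Each winning unit pays its own bid.
Revenue = 105 + 101 + 96 + 90 + 89 + 87 = $568.

Total revenue: $568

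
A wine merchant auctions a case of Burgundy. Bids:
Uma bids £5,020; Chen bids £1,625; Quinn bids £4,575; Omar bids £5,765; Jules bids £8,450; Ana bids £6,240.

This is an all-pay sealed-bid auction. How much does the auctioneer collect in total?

Total revenue: £31,675

Sorting bids: 8,450 (Jules) > 6,240 (Ana) > 5,765 (Omar) > 5,020 (Uma) > 4,575 (Quinn) > 1,625 (Chen)
Jules wins with the top bid; all bids are sunk regardless.
Every bidder forfeits their bid regardless of winning.
Revenue = 5,020 + 1,625 + 4,575 + 5,765 + 8,450 + 6,240 = £31,675.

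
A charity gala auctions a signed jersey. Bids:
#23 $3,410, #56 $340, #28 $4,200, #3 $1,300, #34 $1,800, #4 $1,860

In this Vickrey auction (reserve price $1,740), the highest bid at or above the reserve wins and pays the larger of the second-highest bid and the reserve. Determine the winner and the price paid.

Bids in order: 4,200 (#28) > 3,410 (#23) > 1,860 (#4) > 1,800 (#34) > 1,300 (#3) > 340 (#56)
#28 has the top bid at or above the reserve ($4,200).
Second-highest bid $3,410 exceeds the reserve $1,740 → payment $3,410.

#28 pays $3,410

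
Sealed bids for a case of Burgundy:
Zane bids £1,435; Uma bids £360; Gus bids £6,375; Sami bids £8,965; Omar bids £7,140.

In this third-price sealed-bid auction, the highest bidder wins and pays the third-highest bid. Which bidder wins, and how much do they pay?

Bids ranked: 8,965 (Sami) > 7,140 (Omar) > 6,375 (Gus) > 1,435 (Zane) > 360 (Uma)
Sami wins; payment is bid #3 in the ranking = £6,375.

Sami pays £6,375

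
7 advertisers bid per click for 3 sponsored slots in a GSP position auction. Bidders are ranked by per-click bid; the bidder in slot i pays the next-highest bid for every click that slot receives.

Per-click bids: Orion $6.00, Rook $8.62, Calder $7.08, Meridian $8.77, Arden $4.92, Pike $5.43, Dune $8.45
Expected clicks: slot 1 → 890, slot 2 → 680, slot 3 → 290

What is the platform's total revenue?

Per-click bids in order: $8.77 (Meridian) > $8.62 (Rook) > $8.45 (Dune) > $7.08 (Calder) > …
Slot 1: Meridian pays $8.62 × 890 = $7671.80
Slot 2: Rook pays $8.45 × 680 = $5746.00
Slot 3: Dune pays $7.08 × 290 = $2053.20
Total = $15471.00

Total revenue: $15471.00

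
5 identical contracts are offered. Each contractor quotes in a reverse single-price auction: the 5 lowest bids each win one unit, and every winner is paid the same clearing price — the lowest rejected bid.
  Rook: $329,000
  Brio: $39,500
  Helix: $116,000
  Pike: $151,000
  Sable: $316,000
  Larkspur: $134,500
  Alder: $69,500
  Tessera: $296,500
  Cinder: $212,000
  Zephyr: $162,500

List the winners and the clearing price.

Ordering the bids: 39,500 (Brio), 69,500 (Alder), 116,000 (Helix), 134,500 (Larkspur), 151,000 (Pike), 162,500 (Zephyr), 212,000 (Cinder), …
Winners (5 units): Brio, Alder, Helix, Larkspur, Pike.
First losing bid is Zephyr's $162,500, which sets the uniform price.

Brio, Alder, Helix, Larkspur, Pike; each is paid $162,500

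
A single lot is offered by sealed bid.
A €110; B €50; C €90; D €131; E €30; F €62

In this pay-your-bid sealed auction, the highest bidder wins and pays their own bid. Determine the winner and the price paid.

Rule: the highest bidder wins and pays their own bid.
Bids ranked: 131 (D) > 110 (A) > 90 (C) > 62 (F) > 50 (B) > 30 (E)
D has the highest bid and pays exactly that: €131.

D pays €131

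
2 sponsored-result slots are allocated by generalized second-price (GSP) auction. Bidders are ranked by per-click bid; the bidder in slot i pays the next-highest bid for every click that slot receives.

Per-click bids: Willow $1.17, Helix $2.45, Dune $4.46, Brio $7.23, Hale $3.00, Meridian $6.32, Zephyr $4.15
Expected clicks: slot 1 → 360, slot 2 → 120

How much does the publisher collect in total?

Ranked by bid: $7.23 (Brio) > $6.32 (Meridian) > $4.46 (Dune) > …
Slot 1: Brio pays $6.32 × 360 = $2275.20
Slot 2: Meridian pays $4.46 × 120 = $535.20
Total = $2810.40

Total revenue: $2810.40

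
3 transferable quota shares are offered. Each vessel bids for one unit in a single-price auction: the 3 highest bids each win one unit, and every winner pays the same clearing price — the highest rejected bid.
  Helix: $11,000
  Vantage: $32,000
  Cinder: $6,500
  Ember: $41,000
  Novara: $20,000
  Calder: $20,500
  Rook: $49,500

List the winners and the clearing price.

Ordering the bids: 49,500 (Rook), 41,000 (Ember), 32,000 (Vantage), 20,500 (Calder), 20,000 (Novara), …
The 3 highest are Rook, Ember, Vantage.
Highest unsuccessful bid: $20,500 → clearing price.

Rook, Ember, Vantage; each pays $20,500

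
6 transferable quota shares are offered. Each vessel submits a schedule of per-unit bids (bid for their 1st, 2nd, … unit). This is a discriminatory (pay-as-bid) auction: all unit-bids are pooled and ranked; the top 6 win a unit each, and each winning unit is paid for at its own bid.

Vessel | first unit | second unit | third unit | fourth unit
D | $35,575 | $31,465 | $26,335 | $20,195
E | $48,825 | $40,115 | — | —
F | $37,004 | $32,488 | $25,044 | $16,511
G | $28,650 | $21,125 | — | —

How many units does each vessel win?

D 2, E 2, F 2

Pooled unit-bids ranked (top 6): 48,825 (E-1), 40,115 (E-2), 37,004 (F-1), 35,575 (D-1), 32,488 (F-2), 31,465 (D-2)
Next rejected bid: $28,650 (not a price — pay-as-bid).
Allocation: D 2, E 2, F 2.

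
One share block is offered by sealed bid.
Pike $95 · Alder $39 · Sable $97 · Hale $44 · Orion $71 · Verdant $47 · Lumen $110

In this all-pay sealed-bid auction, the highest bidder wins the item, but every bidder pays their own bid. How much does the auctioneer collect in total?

Sorting bids: 110 (Lumen) > 97 (Sable) > 95 (Pike) > 71 (Orion) > 47 (Verdant) > 44 (Hale) > …
Every bidder forfeits their bid regardless of winning.
Revenue = 95 + 39 + 97 + 44 + 71 + 47 + 110 = $503.

Total revenue: $503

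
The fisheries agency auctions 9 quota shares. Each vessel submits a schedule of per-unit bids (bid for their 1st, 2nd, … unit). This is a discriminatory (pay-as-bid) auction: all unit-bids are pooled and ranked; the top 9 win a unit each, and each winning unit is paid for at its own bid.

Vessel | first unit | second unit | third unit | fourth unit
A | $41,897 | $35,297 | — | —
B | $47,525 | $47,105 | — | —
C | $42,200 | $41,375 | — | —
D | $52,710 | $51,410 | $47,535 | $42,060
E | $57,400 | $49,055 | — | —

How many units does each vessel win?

Merging the schedules and taking the best 9: 57,400 (E-1), 52,710 (D-1), 51,410 (D-2), 49,055 (E-2), 47,535 (D-3), 47,525 (B-1), 47,105 (B-2), 42,200 (C-1), 42,060 (D-4)
Next rejected bid: $41,897 (not a price — pay-as-bid).
Allocation: B 2, C 1, D 4, E 2.

B 2, C 1, D 4, E 2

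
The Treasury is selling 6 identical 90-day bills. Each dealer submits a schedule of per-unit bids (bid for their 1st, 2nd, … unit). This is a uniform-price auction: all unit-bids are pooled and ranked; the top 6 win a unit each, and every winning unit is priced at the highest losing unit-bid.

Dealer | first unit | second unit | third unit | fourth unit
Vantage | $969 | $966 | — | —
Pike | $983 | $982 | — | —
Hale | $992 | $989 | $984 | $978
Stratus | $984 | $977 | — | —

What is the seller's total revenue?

Total revenue: $5,868

All unit-bids, highest first — top 6: 992 (Hale-1), 989 (Hale-2), 984 (Hale-3), 984 (Stratus-1), 983 (Pike-1), 982 (Pike-2)
Highest rejected unit-bid = $978.
Allocation: Hale 3, Pike 2, Stratus 1. Every unit priced at $978.
Revenue = 6 × 978 = $5,868.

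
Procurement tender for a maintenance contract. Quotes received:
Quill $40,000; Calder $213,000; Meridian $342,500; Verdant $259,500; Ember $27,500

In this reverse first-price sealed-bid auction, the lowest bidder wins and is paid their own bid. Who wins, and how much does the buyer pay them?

Ember is paid $27,500

Bids in order: 27,500 (Ember) < 40,000 (Quill) < 213,000 (Calder) < 259,500 (Verdant) < 342,500 (Meridian)
First-price: Ember is paid what they bid, $27,500.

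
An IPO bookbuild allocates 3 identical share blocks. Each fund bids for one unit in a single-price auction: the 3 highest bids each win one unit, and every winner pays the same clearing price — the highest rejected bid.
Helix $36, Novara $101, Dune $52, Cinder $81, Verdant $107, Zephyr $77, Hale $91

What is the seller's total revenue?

Bids ranked high→low: 107 (Verdant), 101 (Novara), 91 (Hale), 81 (Cinder), 77 (Zephyr), …
The 3 highest are Verdant, Novara, Hale.
Clearing price = highest rejected bid = $81.
Total revenue = 3 × $81 = $243.

Total revenue: $243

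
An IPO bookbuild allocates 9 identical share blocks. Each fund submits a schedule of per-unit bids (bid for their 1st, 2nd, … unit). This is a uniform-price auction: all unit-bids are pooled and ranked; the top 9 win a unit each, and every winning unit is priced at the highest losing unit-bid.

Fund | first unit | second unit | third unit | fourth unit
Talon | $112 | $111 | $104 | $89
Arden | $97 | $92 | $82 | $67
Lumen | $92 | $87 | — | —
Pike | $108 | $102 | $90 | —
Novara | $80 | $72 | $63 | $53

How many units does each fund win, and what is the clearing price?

Arden 2, Lumen 1, Pike 3, Talon 3; clearing price $89

All unit-bids, highest first — top 9: 112 (Talon-1), 111 (Talon-2), 108 (Pike-1), 104 (Talon-3), 102 (Pike-2), 97 (Arden-1), 92 (Arden-2), 92 (Lumen-1), 90 (Pike-3)
First bid not allocated: $89.
Allocation: Arden 2, Lumen 1, Pike 3, Talon 3.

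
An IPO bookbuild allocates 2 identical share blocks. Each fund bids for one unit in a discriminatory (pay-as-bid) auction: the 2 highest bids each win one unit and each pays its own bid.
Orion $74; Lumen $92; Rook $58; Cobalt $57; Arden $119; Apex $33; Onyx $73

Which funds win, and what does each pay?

Arden $119, Lumen $92

Ordering the bids: 119 (Arden), 92 (Lumen), 74 (Orion), 73 (Onyx), …
The 2 highest are Arden, Lumen.
Each winner pays its own bid: Arden $119, Lumen $92.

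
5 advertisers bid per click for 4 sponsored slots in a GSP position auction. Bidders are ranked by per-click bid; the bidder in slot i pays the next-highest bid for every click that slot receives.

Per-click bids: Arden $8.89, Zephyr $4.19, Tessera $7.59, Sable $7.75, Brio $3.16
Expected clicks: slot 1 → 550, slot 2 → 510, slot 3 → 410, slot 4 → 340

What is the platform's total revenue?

Sorting advertisers: $8.89 (Arden) > $7.75 (Sable) > $7.59 (Tessera) > $4.19 (Zephyr) > $3.16 (Brio)
Slot 1: Arden pays $7.75 × 550 = $4262.50
Slot 2: Sable pays $7.59 × 510 = $3870.90
Slot 3: Tessera pays $4.19 × 410 = $1717.90
Slot 4: Zephyr pays $3.16 × 340 = $1074.40
Total = $10925.70

Total revenue: $10925.70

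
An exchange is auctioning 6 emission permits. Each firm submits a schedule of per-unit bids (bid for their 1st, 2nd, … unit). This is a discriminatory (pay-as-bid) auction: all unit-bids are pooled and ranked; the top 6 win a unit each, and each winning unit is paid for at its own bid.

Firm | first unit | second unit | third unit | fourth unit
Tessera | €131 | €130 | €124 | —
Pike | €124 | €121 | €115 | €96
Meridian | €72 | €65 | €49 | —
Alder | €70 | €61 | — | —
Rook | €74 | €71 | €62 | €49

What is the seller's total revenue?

Total revenue: €745

All unit-bids, highest first — top 6: 131 (Tessera-1), 130 (Tessera-2), 124 (Tessera-3), 124 (Pike-1), 121 (Pike-2), 115 (Pike-3)
Next rejected bid: €96 (not a price — pay-as-bid).
Each winning unit pays its own bid.
Revenue = 131 + 130 + 124 + 124 + 121 + 115 = €745.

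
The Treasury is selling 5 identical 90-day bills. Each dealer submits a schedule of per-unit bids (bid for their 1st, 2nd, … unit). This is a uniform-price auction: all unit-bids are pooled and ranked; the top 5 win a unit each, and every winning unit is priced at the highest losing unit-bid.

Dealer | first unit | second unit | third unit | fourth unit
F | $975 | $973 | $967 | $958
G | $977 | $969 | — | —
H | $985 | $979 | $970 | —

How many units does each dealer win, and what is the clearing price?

Pooled unit-bids ranked (top 5): 985 (H-1), 979 (H-2), 977 (G-1), 975 (F-1), 973 (F-2)
Highest rejected unit-bid = $970.
Allocation: F 2, G 1, H 2.

F 2, G 1, H 2; clearing price $970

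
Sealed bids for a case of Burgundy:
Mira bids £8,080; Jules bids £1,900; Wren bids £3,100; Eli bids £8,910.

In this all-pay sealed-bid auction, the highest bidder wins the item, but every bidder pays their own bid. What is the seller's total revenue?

Total revenue: £21,990

Bids in order: 8,910 (Eli) > 8,080 (Mira) > 3,100 (Wren) > 1,900 (Jules)
Every bidder forfeits their bid regardless of winning.
Revenue = 8,080 + 1,900 + 3,100 + 8,910 = £21,990.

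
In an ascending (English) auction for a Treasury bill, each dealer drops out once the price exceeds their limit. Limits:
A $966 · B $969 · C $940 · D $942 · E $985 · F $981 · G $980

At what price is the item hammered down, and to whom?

E wins at $981

Limits in order: 985 (E) > 981 (F) > 980 (G) > 969 (B) > 966 (A) > 942 (D) > …
Once the price passes $981, only E is left; the hammer falls at F's limit of $981.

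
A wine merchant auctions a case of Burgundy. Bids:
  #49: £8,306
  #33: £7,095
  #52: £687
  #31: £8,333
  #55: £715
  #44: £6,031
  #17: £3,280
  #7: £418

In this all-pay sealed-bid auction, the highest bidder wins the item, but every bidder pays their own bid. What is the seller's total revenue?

Total revenue: £34,865

All-pay sealed-bid auction: the highest bidder wins the item, but every bidder pays their own bid.
Sorting bids: 8,333 (#31) > 8,306 (#49) > 7,095 (#33) > 6,031 (#44) > 3,280 (#17) > 715 (#55) > …
Every bidder forfeits their bid regardless of winning.
Revenue = 8,306 + 7,095 + 687 + 8,333 + 715 + 6,031 + 3,280 + 418 = £34,865.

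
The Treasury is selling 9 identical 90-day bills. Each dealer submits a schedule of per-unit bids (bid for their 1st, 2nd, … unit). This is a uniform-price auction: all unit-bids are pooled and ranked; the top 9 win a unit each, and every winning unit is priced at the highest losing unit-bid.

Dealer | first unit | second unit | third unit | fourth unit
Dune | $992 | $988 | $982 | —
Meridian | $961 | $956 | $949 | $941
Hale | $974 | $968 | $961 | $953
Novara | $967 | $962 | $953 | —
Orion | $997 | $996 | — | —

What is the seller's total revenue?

Total revenue: $8,649

All unit-bids, highest first — top 9: 997 (Orion-1), 996 (Orion-2), 992 (Dune-1), 988 (Dune-2), 982 (Dune-3), 974 (Hale-1), 968 (Hale-2), 967 (Novara-1), 962 (Novara-2)
First bid not allocated: $961.
Allocation: Dune 3, Hale 2, Novara 2, Orion 2. Every unit priced at $961.
Revenue = 9 × 961 = $8,649.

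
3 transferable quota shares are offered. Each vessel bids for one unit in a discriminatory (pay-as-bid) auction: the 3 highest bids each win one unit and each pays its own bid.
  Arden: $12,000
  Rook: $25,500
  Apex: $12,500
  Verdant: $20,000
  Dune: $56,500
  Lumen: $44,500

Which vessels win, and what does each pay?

Ordering the bids: 56,500 (Dune), 44,500 (Lumen), 25,500 (Rook), 20,000 (Verdant), 12,500 (Apex), …
Winners (3 units): Dune, Lumen, Rook.
Each winner pays its own bid: Dune $56,500, Lumen $44,500, Rook $25,500.

Dune $56,500, Lumen $44,500, Rook $25,500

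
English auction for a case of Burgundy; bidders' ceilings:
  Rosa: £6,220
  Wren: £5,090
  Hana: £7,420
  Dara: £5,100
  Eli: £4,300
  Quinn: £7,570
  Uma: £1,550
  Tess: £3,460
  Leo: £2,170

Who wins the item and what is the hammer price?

Ascending (English) auction: the price rises until one bidder remains; the winner pays the price at which the last rival dropped out.
Limits ranked: 7,570 (Quinn) > 7,420 (Hana) > 6,220 (Rosa) > 5,100 (Dara) > 5,090 (Wren) > 4,300 (Eli) > …
Bidding ends when Hana exits at £7,420; Quinn takes it.

Quinn wins at £7,420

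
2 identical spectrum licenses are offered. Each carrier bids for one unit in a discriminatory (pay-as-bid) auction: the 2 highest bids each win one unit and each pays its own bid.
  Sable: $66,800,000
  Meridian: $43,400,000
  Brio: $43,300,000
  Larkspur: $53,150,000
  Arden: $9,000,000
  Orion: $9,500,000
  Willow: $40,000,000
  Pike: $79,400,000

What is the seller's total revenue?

Total revenue: $146,200,000

Bids ranked high→low: 79,400,000 (Pike), 66,800,000 (Sable), 53,150,000 (Larkspur), 43,400,000 (Meridian), …
The 2 highest are Pike, Sable.
Total revenue = 79,400,000 + 66,800,000 = $146,200,000.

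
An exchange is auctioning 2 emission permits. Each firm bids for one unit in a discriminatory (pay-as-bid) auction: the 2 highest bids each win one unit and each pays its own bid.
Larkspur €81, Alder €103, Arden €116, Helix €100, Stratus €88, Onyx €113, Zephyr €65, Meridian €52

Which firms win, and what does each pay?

Ordering the bids: 116 (Arden), 113 (Onyx), 103 (Alder), 100 (Helix), …
Top 2: Arden, Onyx.
Each winner pays its own bid: Arden €116, Onyx €113.

Arden €116, Onyx €113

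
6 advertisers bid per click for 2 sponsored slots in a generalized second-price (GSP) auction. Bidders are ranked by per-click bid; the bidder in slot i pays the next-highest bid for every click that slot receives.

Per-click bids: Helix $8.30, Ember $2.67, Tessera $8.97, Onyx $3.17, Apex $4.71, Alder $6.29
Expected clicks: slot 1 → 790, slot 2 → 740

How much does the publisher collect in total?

Total revenue: $11211.60

Sorting advertisers: $8.97 (Tessera) > $8.30 (Helix) > $6.29 (Alder) > …
Slot 1: Tessera pays $8.30 × 790 = $6557.00
Slot 2: Helix pays $6.29 × 740 = $4654.60
Total = $11211.60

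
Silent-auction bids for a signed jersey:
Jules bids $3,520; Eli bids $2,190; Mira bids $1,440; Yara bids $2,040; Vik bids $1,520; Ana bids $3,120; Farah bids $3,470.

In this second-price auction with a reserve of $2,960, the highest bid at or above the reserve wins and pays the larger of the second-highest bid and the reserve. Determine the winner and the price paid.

Jules pays $3,470

Second-price auction with a reserve of $2,960: the highest bid at or above the reserve wins and pays the larger of the second-highest bid and the reserve.
Bids in order: 3,520 (Jules) > 3,470 (Farah) > 3,120 (Ana) > 2,190 (Eli) > 2,040 (Yara) > 1,520 (Vik) > …
Highest eligible bid: Jules at $3,520.
max(second-highest $3,470, reserve $2,960) = $3,470; the reserve does not bind.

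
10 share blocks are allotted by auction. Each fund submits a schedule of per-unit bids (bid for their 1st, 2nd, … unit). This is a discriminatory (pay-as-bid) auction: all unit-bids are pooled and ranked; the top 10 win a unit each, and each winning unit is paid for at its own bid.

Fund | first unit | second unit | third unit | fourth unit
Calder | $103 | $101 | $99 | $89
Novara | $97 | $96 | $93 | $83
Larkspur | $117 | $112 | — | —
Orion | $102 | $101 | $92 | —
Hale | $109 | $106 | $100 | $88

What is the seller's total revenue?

Pooled unit-bids ranked (top 10): 117 (Larkspur-1), 112 (Larkspur-2), 109 (Hale-1), 106 (Hale-2), 103 (Calder-1), 102 (Orion-1), 101 (Calder-2), 101 (Orion-2), 100 (Hale-3), 99 (Calder-3)
Next rejected bid: $97 (not a price — pay-as-bid).
Each winning unit pays its own bid.
Revenue = 117 + 112 + 109 + 106 + 103 + 102 + 101 + 101 + 100 + 99 = $1,050.

Total revenue: $1,050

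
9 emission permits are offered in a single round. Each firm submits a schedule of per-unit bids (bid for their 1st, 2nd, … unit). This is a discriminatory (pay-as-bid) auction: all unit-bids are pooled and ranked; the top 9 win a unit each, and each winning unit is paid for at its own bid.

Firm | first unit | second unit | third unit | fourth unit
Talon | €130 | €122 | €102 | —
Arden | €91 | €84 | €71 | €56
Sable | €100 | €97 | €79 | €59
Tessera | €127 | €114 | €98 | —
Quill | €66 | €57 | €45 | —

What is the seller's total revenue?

Pooled unit-bids ranked (top 9): 130 (Talon-1), 127 (Tessera-1), 122 (Talon-2), 114 (Tessera-2), 102 (Talon-3), 100 (Sable-1), 98 (Tessera-3), 97 (Sable-2), 91 (Arden-1)
Next rejected bid: €84 (not a price — pay-as-bid).
Each winning unit pays its own bid.
Revenue = 130 + 127 + 122 + 114 + 102 + 100 + 98 + 97 + 91 = €981.

Total revenue: €981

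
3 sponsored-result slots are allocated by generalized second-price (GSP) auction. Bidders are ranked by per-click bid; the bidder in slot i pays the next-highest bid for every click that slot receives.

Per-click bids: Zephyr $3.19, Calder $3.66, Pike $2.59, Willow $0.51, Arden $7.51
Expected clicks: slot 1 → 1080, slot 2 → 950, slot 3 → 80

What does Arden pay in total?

Arden pays $3952.80

Sorting advertisers: $7.51 (Arden) > $3.66 (Calder) > $3.19 (Zephyr) > $2.59 (Pike) > …
Arden holds slot 1 → pays next bid $3.66 × 1080 clicks = $3952.80.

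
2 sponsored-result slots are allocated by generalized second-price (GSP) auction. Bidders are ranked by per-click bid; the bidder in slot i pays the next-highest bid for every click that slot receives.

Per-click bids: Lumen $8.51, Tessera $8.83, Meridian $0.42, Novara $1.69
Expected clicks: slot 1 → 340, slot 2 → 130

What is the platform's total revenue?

Per-click bids in order: $8.83 (Tessera) > $8.51 (Lumen) > $1.69 (Novara) > …
Slot 1: Tessera pays $8.51 × 340 = $2893.40
Slot 2: Lumen pays $1.69 × 130 = $219.70
Total = $3113.10

Total revenue: $3113.10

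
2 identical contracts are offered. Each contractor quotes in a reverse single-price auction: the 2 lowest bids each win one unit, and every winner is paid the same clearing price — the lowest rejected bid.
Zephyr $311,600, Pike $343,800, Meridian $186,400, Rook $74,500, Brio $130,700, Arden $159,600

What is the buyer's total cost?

Total cost: $319,200

Ordering the bids: 74,500 (Rook), 130,700 (Brio), 159,600 (Arden), 186,400 (Meridian), …
Winners (2 units): Rook, Brio.
Lowest unsuccessful bid: $159,600 → clearing price.
Total cost = 2 × $159,600 = $319,200.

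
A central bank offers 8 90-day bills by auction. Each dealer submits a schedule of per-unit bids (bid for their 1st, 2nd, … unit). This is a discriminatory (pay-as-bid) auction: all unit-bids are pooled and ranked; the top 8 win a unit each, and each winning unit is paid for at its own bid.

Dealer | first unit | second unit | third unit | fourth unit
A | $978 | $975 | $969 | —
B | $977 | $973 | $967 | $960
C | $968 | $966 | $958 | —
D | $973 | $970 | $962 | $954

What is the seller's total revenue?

All unit-bids, highest first — top 8: 978 (A-1), 977 (B-1), 975 (A-2), 973 (B-2), 973 (D-1), 970 (D-2), 969 (A-3), 968 (C-1)
Next rejected bid: $967 (not a price — pay-as-bid).
Each winning unit pays its own bid.
Revenue = 978 + 977 + 975 + 973 + 973 + 970 + 969 + 968 = $7,783.

Total revenue: $7,783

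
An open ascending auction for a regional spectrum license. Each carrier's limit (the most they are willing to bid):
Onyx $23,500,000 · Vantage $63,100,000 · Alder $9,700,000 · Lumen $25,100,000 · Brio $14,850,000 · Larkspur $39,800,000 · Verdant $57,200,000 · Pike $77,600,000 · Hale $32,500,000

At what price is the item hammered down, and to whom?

Open ascending-bid auction: the price rises until one bidder remains; the winner pays the price at which the last rival dropped out.
Limits in order: 77,600,000 (Pike) > 63,100,000 (Vantage) > 57,200,000 (Verdant) > 39,800,000 (Larkspur) > 32,500,000 (Hale) > 25,100,000 (Lumen) > …
Once the price passes $63,100,000, only Pike is left; the hammer falls at Vantage's limit of $63,100,000.

Pike wins at $63,100,000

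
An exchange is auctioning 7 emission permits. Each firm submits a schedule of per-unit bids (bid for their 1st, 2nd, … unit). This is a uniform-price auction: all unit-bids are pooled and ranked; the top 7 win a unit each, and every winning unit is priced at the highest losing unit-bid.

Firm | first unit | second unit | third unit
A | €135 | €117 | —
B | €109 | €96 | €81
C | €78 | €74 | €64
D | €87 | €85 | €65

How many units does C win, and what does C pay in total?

C: 0 units, pays €0

Merging the schedules and taking the best 7: 135 (A-1), 117 (A-2), 109 (B-1), 96 (B-2), 87 (D-1), 85 (D-2), 81 (B-3)
First bid not allocated: €78.
C wins 0 unit(s) at €78 each.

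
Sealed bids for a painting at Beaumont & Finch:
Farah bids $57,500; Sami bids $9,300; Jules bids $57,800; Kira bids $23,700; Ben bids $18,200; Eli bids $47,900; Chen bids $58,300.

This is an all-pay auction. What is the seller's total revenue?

Sorting bids: 58,300 (Chen) > 57,800 (Jules) > 57,500 (Farah) > 47,900 (Eli) > 23,700 (Kira) > 18,200 (Ben) > …
Every bidder forfeits their bid regardless of winning.
Revenue = 57,500 + 9,300 + 57,800 + 23,700 + 18,200 + 47,900 + 58,300 = $272,700.

Total revenue: $272,700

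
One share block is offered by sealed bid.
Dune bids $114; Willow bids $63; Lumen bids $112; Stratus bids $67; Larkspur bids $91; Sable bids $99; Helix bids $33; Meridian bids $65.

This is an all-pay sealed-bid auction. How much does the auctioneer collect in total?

Total revenue: $644

Bids ranked: 114 (Dune) > 112 (Lumen) > 99 (Sable) > 91 (Larkspur) > 67 (Stratus) > 65 (Meridian) > …
Every bidder forfeits their bid regardless of winning.
Revenue = 114 + 63 + 112 + 67 + 91 + 99 + 33 + 65 = $644.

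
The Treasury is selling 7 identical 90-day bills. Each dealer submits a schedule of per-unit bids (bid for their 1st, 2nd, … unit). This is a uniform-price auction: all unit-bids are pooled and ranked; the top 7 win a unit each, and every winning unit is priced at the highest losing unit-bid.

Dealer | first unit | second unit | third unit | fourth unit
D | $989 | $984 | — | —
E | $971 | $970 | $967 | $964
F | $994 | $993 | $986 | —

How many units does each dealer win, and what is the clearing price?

D 2, E 2, F 3; clearing price $967

Pooled unit-bids ranked (top 7): 994 (F-1), 993 (F-2), 989 (D-1), 986 (F-3), 984 (D-2), 971 (E-1), 970 (E-2)
First bid not allocated: $967.
Allocation: D 2, E 2, F 3.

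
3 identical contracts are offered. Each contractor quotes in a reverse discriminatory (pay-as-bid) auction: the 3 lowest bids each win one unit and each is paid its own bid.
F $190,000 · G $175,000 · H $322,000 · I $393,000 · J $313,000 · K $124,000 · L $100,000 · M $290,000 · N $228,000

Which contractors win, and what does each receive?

L $100,000, K $124,000, G $175,000

Bids ranked low→high: 100,000 (L), 124,000 (K), 175,000 (G), 190,000 (F), 228,000 (N), …
The 3 lowest are L, K, G.
Each winner is paid its own bid: L $100,000, K $124,000, G $175,000.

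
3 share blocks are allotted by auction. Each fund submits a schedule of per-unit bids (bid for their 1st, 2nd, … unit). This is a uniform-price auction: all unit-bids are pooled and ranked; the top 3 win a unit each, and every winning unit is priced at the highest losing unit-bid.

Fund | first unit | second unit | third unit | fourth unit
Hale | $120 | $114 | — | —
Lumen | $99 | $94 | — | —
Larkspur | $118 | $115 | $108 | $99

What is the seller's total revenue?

Merging the schedules and taking the best 3: 120 (Hale-1), 118 (Larkspur-1), 115 (Larkspur-2)
Highest rejected unit-bid = $114.
Allocation: Hale 1, Larkspur 2. Every unit priced at $114.
Revenue = 3 × 114 = $342.

Total revenue: $342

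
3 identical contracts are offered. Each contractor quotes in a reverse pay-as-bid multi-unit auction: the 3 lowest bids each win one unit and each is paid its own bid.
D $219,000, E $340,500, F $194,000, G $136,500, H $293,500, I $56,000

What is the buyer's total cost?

Bids ranked low→high: 56,000 (I), 136,500 (G), 194,000 (F), 219,000 (D), 293,500 (H), …
The 3 lowest are I, G, F.
Total cost = 56,000 + 136,500 + 194,000 = $386,500.

Total cost: $386,500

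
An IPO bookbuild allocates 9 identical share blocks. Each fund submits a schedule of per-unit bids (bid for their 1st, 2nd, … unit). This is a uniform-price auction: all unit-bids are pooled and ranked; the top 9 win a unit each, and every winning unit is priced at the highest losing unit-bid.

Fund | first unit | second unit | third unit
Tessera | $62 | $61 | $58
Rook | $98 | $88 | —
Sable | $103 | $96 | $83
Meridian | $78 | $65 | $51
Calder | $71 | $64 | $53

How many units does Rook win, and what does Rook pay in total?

Rook: 2 units, pays $124

Merging the schedules and taking the best 9: 103 (Sable-1), 98 (Rook-1), 96 (Sable-2), 88 (Rook-2), 83 (Sable-3), 78 (Meridian-1), 71 (Calder-1), 65 (Meridian-2), 64 (Calder-2)
The (k+1)-th unit-bid is $62.
Rook wins 2 unit(s) at $62 each.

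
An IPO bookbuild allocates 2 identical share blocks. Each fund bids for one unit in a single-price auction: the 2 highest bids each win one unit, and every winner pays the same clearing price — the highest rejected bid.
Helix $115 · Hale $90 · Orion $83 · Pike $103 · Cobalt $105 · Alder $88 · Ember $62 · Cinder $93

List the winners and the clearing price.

Ordering the bids: 115 (Helix), 105 (Cobalt), 103 (Pike), 93 (Cinder), …
Winners (2 units): Helix, Cobalt.
Clearing price = highest rejected bid = $103.

Helix, Cobalt; each pays $103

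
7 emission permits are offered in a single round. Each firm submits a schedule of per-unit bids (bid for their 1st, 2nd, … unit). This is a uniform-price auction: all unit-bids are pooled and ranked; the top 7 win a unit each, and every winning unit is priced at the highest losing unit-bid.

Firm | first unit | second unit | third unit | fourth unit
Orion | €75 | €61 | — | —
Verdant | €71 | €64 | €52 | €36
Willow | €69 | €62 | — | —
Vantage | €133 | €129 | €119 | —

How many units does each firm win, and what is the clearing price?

Orion 1, Vantage 3, Verdant 2, Willow 1; clearing price €62

Merging the schedules and taking the best 7: 133 (Vantage-1), 129 (Vantage-2), 119 (Vantage-3), 75 (Orion-1), 71 (Verdant-1), 69 (Willow-1), 64 (Verdant-2)
The (k+1)-th unit-bid is €62.
Allocation: Orion 1, Vantage 3, Verdant 2, Willow 1.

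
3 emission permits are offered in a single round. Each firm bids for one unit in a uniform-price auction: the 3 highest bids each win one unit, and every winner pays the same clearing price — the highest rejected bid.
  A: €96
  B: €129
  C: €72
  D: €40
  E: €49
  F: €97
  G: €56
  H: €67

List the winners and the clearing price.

B, F, A; each pays €72

Bids ranked high→low: 129 (B), 97 (F), 96 (A), 72 (C), 67 (H), …
The 3 highest are B, F, A.
First losing bid is C's €72, which sets the uniform price.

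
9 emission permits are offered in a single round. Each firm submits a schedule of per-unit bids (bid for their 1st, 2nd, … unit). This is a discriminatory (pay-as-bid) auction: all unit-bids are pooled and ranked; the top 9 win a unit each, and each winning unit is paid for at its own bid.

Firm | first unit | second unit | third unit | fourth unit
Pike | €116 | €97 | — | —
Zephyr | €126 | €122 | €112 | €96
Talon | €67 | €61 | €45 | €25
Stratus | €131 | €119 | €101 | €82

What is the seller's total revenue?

Pooled unit-bids ranked (top 9): 131 (Stratus-1), 126 (Zephyr-1), 122 (Zephyr-2), 119 (Stratus-2), 116 (Pike-1), 112 (Zephyr-3), 101 (Stratus-3), 97 (Pike-2), 96 (Zephyr-4)
Next rejected bid: €82 (not a price — pay-as-bid).
Each winning unit pays its own bid.
Revenue = 131 + 126 + 122 + 119 + 116 + 112 + 101 + 97 + 96 = €1,020.

Total revenue: €1,020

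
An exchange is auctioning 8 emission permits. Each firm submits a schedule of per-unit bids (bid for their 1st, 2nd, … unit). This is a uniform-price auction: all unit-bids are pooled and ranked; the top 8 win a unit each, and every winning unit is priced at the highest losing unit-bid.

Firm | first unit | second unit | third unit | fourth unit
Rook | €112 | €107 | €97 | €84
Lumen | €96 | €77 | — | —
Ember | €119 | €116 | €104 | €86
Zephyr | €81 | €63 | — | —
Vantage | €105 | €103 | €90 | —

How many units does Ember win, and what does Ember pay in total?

Ember: 3 units, pays €288

Merging the schedules and taking the best 8: 119 (Ember-1), 116 (Ember-2), 112 (Rook-1), 107 (Rook-2), 105 (Vantage-1), 104 (Ember-3), 103 (Vantage-2), 97 (Rook-3)
The (k+1)-th unit-bid is €96.
Ember wins 3 unit(s) at €96 each.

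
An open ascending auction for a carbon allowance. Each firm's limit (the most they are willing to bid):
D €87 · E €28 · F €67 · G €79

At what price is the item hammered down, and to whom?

D wins at €79

Open ascending-bid auction: the price rises until one bidder remains; the winner pays the price at which the last rival dropped out.
Sorting limits: 87 (D) > 79 (G) > 67 (F) > 28 (E)
G is the last rival to drop out, at €79; D remains and wins at that price.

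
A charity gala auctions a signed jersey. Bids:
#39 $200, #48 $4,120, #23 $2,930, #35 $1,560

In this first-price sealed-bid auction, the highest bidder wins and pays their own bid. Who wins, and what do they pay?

First-price sealed-bid auction: the highest bidder wins and pays their own bid.
Sorting bids: 4,120 (#48) > 2,930 (#23) > 1,560 (#35) > 200 (#39)
#48 has the highest bid and pays exactly that: $4,120.

#48 pays $4,120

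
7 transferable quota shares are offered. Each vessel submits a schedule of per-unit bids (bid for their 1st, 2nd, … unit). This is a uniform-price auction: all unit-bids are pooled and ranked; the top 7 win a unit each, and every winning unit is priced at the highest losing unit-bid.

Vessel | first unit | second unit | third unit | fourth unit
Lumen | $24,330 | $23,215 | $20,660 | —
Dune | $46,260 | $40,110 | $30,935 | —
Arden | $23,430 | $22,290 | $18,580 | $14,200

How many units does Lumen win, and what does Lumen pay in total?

Pooled unit-bids ranked (top 7): 46,260 (Dune-1), 40,110 (Dune-2), 30,935 (Dune-3), 24,330 (Lumen-1), 23,430 (Arden-1), 23,215 (Lumen-2), 22,290 (Arden-2)
Highest rejected unit-bid = $20,660.
Lumen wins 2 unit(s) at $20,660 each.

Lumen: 2 units, pays $41,320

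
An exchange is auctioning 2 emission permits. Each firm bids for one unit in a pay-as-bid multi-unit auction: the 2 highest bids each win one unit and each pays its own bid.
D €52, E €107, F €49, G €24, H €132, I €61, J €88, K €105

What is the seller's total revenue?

Ordering the bids: 132 (H), 107 (E), 105 (K), 88 (J), …
Top 2: H, E.
Total revenue = 132 + 107 = €239.

Total revenue: €239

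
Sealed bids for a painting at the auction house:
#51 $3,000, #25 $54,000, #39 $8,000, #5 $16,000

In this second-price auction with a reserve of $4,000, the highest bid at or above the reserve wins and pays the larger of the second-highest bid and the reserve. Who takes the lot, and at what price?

#25 pays $16,000

Sorting bids: 54,000 (#25) > 16,000 (#5) > 8,000 (#39) > 3,000 (#51)
#25 has the top bid at or above the reserve ($54,000).
Second-highest bid $16,000 exceeds the reserve $4,000 → payment $16,000.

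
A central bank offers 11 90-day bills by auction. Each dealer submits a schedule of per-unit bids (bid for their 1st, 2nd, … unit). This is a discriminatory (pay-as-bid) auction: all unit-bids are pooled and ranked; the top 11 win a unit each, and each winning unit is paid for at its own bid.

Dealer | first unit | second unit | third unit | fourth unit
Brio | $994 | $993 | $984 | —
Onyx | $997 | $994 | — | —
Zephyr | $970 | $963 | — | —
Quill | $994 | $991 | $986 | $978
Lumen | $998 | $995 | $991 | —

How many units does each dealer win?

Merging the schedules and taking the best 11: 998 (Lumen-1), 997 (Onyx-1), 995 (Lumen-2), 994 (Brio-1), 994 (Onyx-2), 994 (Quill-1), 993 (Brio-2), 991 (Quill-2), 991 (Lumen-3), 986 (Quill-3), 984 (Brio-3)
Next rejected bid: $978 (not a price — pay-as-bid).
Allocation: Brio 3, Lumen 3, Onyx 2, Quill 3.

Brio 3, Lumen 3, Onyx 2, Quill 3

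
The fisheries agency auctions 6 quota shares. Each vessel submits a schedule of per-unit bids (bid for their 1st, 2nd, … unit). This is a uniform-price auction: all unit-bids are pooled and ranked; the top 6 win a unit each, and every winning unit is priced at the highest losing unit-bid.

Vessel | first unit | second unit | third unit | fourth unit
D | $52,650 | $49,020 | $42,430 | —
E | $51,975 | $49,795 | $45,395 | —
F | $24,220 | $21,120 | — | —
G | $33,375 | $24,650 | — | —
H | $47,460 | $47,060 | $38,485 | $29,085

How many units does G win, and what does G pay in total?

G: 0 units, pays $0

All unit-bids, highest first — top 6: 52,650 (D-1), 51,975 (E-1), 49,795 (E-2), 49,020 (D-2), 47,460 (H-1), 47,060 (H-2)
First bid not allocated: $45,395.
G wins 0 unit(s) at $45,395 each.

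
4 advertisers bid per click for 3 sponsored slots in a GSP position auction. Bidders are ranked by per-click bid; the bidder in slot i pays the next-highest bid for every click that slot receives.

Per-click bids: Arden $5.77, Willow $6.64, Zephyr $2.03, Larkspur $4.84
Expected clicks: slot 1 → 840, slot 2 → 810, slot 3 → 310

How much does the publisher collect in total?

Total revenue: $9396.50

Per-click bids in order: $6.64 (Willow) > $5.77 (Arden) > $4.84 (Larkspur) > $2.03 (Zephyr)
Slot 1: Willow pays $5.77 × 840 = $4846.80
Slot 2: Arden pays $4.84 × 810 = $3920.40
Slot 3: Larkspur pays $2.03 × 310 = $629.30
Total = $9396.50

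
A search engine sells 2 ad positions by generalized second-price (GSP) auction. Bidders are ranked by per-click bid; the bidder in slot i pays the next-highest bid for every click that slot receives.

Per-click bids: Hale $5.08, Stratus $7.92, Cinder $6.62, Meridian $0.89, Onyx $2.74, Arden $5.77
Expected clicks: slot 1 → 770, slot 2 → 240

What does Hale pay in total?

Sorting advertisers: $7.92 (Stratus) > $6.62 (Cinder) > $5.77 (Arden) > …
Hale ranks below slot 2 → no slot, pays nothing.

Hale pays $0.00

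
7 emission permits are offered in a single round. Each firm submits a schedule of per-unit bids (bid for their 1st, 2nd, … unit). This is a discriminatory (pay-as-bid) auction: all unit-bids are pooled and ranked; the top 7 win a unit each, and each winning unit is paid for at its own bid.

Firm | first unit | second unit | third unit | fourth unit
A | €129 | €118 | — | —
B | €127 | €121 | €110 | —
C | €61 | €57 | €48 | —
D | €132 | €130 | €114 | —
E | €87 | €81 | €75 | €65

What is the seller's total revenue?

Pooled unit-bids ranked (top 7): 132 (D-1), 130 (D-2), 129 (A-1), 127 (B-1), 121 (B-2), 118 (A-2), 114 (D-3)
Next rejected bid: €110 (not a price — pay-as-bid).
Each winning unit pays its own bid.
Revenue = 132 + 130 + 129 + 127 + 121 + 118 + 114 = €871.

Total revenue: €871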